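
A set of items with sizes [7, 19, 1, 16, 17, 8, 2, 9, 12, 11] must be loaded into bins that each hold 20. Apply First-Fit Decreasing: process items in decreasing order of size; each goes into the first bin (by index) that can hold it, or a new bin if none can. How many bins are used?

Sorted descending: 19, 17, 16, 12, 11, 9, 8, 7, 2, 1.
19 → bin 1 (remaining 1)
17 → bin 2 (remaining 3)
16 → bin 3 (remaining 4)
12 → bin 4 (remaining 8)
11 → bin 5 (remaining 9)
9 → bin 5 (remaining 0)
8 → bin 4 (remaining 0)
7 → bin 6 (remaining 13)
2 → bin 2 (remaining 1)
1 → bin 1 (remaining 0)

6 bins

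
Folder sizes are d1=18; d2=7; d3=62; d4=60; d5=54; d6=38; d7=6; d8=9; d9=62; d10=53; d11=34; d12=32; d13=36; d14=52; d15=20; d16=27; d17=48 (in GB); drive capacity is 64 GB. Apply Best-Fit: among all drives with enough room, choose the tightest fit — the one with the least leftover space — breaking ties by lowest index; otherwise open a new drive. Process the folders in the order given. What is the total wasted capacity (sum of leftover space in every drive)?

86

d1 (18 GB) → drive 1 (remaining 46 GB)
d2 (7 GB) → drive 1 (remaining 39 GB)
d3 (62 GB) → drive 2 (remaining 2 GB)
d4 (60 GB) → drive 3 (remaining 4 GB)
d5 (54 GB) → drive 4 (remaining 10 GB)
d6 (38 GB) → drive 1 (remaining 1 GB)
d7 (6 GB) → drive 4 (remaining 4 GB)
d8 (9 GB) → drive 5 (remaining 55 GB)
d9 (62 GB) → drive 6 (remaining 2 GB)
d10 (53 GB) → drive 5 (remaining 2 GB)
d11 (34 GB) → drive 7 (remaining 30 GB)
d12 (32 GB) → drive 8 (remaining 32 GB)
d13 (36 GB) → drive 9 (remaining 28 GB)
d14 (52 GB) → drive 10 (remaining 12 GB)
d15 (20 GB) → drive 9 (remaining 8 GB)
d16 (27 GB) → drive 7 (remaining 3 GB)
d17 (48 GB) → drive 11 (remaining 16 GB)
11 drives × 64 GB = 704 GB; used 618 GB; unused 86 GB.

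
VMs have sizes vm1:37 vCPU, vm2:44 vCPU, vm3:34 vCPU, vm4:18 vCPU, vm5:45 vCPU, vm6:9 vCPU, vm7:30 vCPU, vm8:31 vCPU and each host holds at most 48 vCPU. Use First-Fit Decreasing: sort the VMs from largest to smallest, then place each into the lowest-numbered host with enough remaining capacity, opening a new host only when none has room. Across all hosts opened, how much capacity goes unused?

Sorted descending: 45, 44, 37, 34, 31, 30, 18, 9.
host 1: place 45 vCPU, 3 vCPU left
host 2: place 44 vCPU, 4 vCPU left
host 3: place 37 vCPU, 11 vCPU left
host 4: place 34 vCPU, 14 vCPU left
host 5: place 31 vCPU, 17 vCPU left
host 6: place 30 vCPU, 18 vCPU left
host 6: place 18 vCPU, 0 vCPU left
host 3: place 9 vCPU, 2 vCPU left
6 hosts × 48 vCPU = 288 vCPU; used 248 vCPU; unused 40 vCPU.

40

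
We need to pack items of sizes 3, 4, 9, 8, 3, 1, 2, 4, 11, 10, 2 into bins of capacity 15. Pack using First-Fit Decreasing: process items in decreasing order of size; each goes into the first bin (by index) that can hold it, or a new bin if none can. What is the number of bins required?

Sorted descending: 11, 10, 9, 8, 4, 4, 3, 3, 2, 2, 1.
bin 1: place 11, 4 left
bin 2: place 10, 5 left
bin 3: place 9, 6 left
bin 4: place 8, 7 left
bin 1: place 4, 0 left
bin 2: place 4, 1 left
bin 3: place 3, 3 left
bin 3: place 3, 0 left
bin 4: place 2, 5 left
bin 4: place 2, 3 left
bin 2: place 1, 0 left

4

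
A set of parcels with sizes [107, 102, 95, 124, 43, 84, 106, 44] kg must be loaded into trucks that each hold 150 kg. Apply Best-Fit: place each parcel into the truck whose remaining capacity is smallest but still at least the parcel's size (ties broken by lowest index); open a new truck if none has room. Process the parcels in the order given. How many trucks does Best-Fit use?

107 kg → truck 1 (remaining 43 kg)
102 kg → truck 2 (remaining 48 kg)
95 kg → truck 3 (remaining 55 kg)
124 kg → truck 4 (remaining 26 kg)
43 kg → truck 1 (remaining 0 kg)
84 kg → truck 5 (remaining 66 kg)
106 kg → truck 6 (remaining 44 kg)
44 kg → truck 6 (remaining 0 kg)
Final trucks: [107,43] [102] [95] [124] [84] [106,44].

6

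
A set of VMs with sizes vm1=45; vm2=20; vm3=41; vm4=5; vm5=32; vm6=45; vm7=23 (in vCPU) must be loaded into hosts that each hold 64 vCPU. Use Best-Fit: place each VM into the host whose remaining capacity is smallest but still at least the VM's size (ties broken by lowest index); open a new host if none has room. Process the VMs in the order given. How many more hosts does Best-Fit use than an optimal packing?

0

Best-Fit: [45,5] [20,41] [32,23] [45] → 4 hosts.
Total size 211 vCPU; any packing needs at least ⌈211/64⌉ = 4 hosts.
So 4 is already optimal.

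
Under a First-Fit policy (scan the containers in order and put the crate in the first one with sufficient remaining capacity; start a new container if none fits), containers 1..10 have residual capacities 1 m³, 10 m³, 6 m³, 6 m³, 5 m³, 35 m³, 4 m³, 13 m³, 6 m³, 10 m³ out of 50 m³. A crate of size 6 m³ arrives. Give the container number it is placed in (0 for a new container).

Containers with room: container 2 (10 m³), container 3 (6 m³), container 4 (6 m³), container 6 (35 m³), container 8 (13 m³), container 9 (6 m³), container 10 (10 m³).
The first with room is container 2.

2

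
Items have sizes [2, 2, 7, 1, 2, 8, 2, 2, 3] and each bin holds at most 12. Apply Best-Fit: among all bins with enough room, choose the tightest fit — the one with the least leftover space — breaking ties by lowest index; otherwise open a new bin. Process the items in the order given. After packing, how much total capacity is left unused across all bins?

7

bin 1: place 2, 10 left
bin 1: place 2, 8 left
bin 1: place 7, 1 left
bin 1: place 1, 0 left
bin 2: place 2, 10 left
bin 2: place 8, 2 left
bin 2: place 2, 0 left
bin 3: place 2, 10 left
bin 3: place 3, 7 left
3 bins × 12 = 36; used 29; unused 7.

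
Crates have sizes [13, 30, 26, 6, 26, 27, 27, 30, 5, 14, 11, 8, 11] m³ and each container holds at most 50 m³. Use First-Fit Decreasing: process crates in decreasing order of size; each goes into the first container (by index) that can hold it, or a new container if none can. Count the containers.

Sorted descending: 30, 30, 27, 27, 26, 26, 14, 13, 11, 11, 8, 6, 5.
30 m³ → container 1 (remaining 20 m³)
30 m³ → container 2 (remaining 20 m³)
27 m³ → container 3 (remaining 23 m³)
27 m³ → container 4 (remaining 23 m³)
26 m³ → container 5 (remaining 24 m³)
26 m³ → container 6 (remaining 24 m³)
14 m³ → container 1 (remaining 6 m³)
13 m³ → container 2 (remaining 7 m³)
11 m³ → container 3 (remaining 12 m³)
11 m³ → container 3 (remaining 1 m³)
8 m³ → container 4 (remaining 15 m³)
6 m³ → container 1 (remaining 0 m³)
5 m³ → container 2 (remaining 2 m³)

6 containers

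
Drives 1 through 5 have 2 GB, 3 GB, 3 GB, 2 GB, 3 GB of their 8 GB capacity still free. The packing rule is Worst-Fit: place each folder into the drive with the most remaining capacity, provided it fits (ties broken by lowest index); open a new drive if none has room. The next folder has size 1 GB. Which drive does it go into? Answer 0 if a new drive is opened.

Drives with room: drive 1 (2 GB), drive 2 (3 GB), drive 3 (3 GB), drive 4 (2 GB), drive 5 (3 GB).
Most room is drive 2 with 3 GB free.

2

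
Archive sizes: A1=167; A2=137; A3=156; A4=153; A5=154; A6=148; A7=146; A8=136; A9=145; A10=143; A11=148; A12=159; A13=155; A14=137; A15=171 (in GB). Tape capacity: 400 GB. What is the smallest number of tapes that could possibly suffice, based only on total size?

6

Total size = 167 + 137 + 156 + 153 + 154 + 148 + 146 + 136 + 145 + 143 + 148 + 159 + 155 + 137 + 171 = 2255 GB.
⌈2255 / 400⌉ = 6.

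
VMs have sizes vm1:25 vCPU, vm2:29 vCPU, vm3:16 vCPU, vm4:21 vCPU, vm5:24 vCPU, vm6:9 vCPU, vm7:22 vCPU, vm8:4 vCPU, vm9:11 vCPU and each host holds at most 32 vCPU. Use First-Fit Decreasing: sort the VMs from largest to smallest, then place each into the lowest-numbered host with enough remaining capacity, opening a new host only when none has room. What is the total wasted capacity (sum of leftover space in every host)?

31

Sorted descending: 29, 25, 24, 22, 21, 16, 11, 9, 4.
host 1: place 29 vCPU, 3 vCPU left
host 2: place 25 vCPU, 7 vCPU left
host 3: place 24 vCPU, 8 vCPU left
host 4: place 22 vCPU, 10 vCPU left
host 5: place 21 vCPU, 11 vCPU left
host 6: place 16 vCPU, 16 vCPU left
host 5: place 11 vCPU, 0 vCPU left
host 4: place 9 vCPU, 1 vCPU left
host 2: place 4 vCPU, 3 vCPU left
6 hosts × 32 vCPU = 192 vCPU; used 161 vCPU; unused 31 vCPU.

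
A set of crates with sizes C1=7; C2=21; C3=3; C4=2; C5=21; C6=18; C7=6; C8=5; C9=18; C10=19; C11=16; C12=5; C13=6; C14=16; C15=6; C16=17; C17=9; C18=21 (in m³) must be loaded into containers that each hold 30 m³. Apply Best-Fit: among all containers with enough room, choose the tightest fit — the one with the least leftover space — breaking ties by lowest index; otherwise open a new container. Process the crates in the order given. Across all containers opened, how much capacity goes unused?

54

container 1: place C1 (7 m³), 23 m³ left
container 1: place C2 (21 m³), 2 m³ left
container 2: place C3 (3 m³), 27 m³ left
container 1: place C4 (2 m³), 0 m³ left
container 2: place C5 (21 m³), 6 m³ left
container 3: place C6 (18 m³), 12 m³ left
container 2: place C7 (6 m³), 0 m³ left
container 3: place C8 (5 m³), 7 m³ left
container 4: place C9 (18 m³), 12 m³ left
container 5: place C10 (19 m³), 11 m³ left
container 6: place C11 (16 m³), 14 m³ left
container 3: place C12 (5 m³), 2 m³ left
container 5: place C13 (6 m³), 5 m³ left
container 7: place C14 (16 m³), 14 m³ left
container 4: place C15 (6 m³), 6 m³ left
container 8: place C16 (17 m³), 13 m³ left
container 8: place C17 (9 m³), 4 m³ left
container 9: place C18 (21 m³), 9 m³ left
9 containers × 30 m³ = 270 m³; used 216 m³; unused 54 m³.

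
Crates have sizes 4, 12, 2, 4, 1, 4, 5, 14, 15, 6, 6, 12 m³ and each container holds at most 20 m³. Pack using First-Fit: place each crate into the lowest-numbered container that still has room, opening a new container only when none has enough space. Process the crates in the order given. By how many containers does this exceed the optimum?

0

First-Fit: [4,12,2,1] [4,4,5,6] [14,6] [15] [12] → 5 containers.
Total size 85 m³; any packing needs at least ⌈85/20⌉ = 5 containers.
So 5 is already optimal.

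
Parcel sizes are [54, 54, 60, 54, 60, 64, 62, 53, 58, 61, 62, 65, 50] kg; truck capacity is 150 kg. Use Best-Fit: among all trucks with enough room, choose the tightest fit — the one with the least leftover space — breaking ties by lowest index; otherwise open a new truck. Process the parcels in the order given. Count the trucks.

7

truck 1: place 54 kg, 96 kg left
truck 1: place 54 kg, 42 kg left
truck 2: place 60 kg, 90 kg left
truck 2: place 54 kg, 36 kg left
truck 3: place 60 kg, 90 kg left
truck 3: place 64 kg, 26 kg left
truck 4: place 62 kg, 88 kg left
truck 4: place 53 kg, 35 kg left
truck 5: place 58 kg, 92 kg left
truck 5: place 61 kg, 31 kg left
truck 6: place 62 kg, 88 kg left
truck 6: place 65 kg, 23 kg left
truck 7: place 50 kg, 100 kg left
Final trucks: [54,54] [60,54] [60,64] [62,53] [58,61] [62,65] [50].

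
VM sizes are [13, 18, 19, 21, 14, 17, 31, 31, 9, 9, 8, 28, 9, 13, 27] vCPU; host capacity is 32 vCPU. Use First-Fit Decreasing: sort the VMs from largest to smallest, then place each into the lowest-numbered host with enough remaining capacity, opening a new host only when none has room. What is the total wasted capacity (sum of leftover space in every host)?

Sorted descending: 31, 31, 28, 27, 21, 19, 18, 17, 14, 13, 13, 9, 9, 9, 8.
31 vCPU → host 1 (remaining 1 vCPU)
31 vCPU → host 2 (remaining 1 vCPU)
28 vCPU → host 3 (remaining 4 vCPU)
27 vCPU → host 4 (remaining 5 vCPU)
21 vCPU → host 5 (remaining 11 vCPU)
19 vCPU → host 6 (remaining 13 vCPU)
18 vCPU → host 7 (remaining 14 vCPU)
17 vCPU → host 8 (remaining 15 vCPU)
14 vCPU → host 7 (remaining 0 vCPU)
13 vCPU → host 6 (remaining 0 vCPU)
13 vCPU → host 8 (remaining 2 vCPU)
9 vCPU → host 5 (remaining 2 vCPU)
9 vCPU → host 9 (remaining 23 vCPU)
9 vCPU → host 9 (remaining 14 vCPU)
8 vCPU → host 9 (remaining 6 vCPU)
9 hosts × 32 vCPU = 288 vCPU; used 267 vCPU; unused 21 vCPU.

21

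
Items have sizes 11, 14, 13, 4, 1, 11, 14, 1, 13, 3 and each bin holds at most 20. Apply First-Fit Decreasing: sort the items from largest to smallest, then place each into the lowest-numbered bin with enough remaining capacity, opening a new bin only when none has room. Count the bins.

Sorted descending: 14, 14, 13, 13, 11, 11, 4, 3, 1, 1.
14 → bin 1 (remaining 6)
14 → bin 2 (remaining 6)
13 → bin 3 (remaining 7)
13 → bin 4 (remaining 7)
11 → bin 5 (remaining 9)
11 → bin 6 (remaining 9)
4 → bin 1 (remaining 2)
3 → bin 2 (remaining 3)
1 → bin 1 (remaining 1)
1 → bin 1 (remaining 0)

6 bins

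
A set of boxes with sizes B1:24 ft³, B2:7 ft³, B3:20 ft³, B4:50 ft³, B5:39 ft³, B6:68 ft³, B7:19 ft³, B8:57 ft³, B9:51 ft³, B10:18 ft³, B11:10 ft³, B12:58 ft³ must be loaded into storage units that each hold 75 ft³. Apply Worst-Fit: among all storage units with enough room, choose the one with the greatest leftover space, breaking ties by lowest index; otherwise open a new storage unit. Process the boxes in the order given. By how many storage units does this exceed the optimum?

1

Worst-Fit: [24,7,20,10] [50,18] [39,19] [68] [57] [51] [58] → 7 storage units.
Total size 421 ft³; any packing needs at least ⌈421/75⌉ = 6 storage units.
An optimal packing achieves that bound: [68,7] [58,10] [57,18] [51,24] [50,20] [39,19] → 6 storage units.
Excess: 7 − 6 = 1.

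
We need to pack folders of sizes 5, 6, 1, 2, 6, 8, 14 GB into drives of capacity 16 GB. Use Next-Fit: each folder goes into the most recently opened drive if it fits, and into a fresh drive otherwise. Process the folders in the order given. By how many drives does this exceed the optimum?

Next-Fit: [5,6,1,2] [6,8] [14] → 3 drives.
Total size 42 GB; any packing needs at least ⌈42/16⌉ = 3 drives.
So 3 is already optimal.

0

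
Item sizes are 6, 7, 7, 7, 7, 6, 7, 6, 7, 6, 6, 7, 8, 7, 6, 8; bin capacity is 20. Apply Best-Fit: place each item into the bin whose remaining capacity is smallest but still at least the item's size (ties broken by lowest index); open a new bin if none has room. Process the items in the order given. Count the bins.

6

Put 6 in bin 1; 14 remain.
Put 7 in bin 1; 7 remain.
Put 7 in bin 1; 0 remain.
Put 7 in bin 2; 13 remain.
Put 7 in bin 2; 6 remain.
Put 6 in bin 2; 0 remain.
Put 7 in bin 3; 13 remain.
Put 6 in bin 3; 7 remain.
Put 7 in bin 3; 0 remain.
Put 6 in bin 4; 14 remain.
Put 6 in bin 4; 8 remain.
Put 7 in bin 4; 1 remain.
Put 8 in bin 5; 12 remain.
Put 7 in bin 5; 5 remain.
Put 6 in bin 6; 14 remain.
Put 8 in bin 6; 6 remain.
Final bins: [6,7,7] [7,7,6] [7,6,7] [6,6,7] [8,7] [6,8].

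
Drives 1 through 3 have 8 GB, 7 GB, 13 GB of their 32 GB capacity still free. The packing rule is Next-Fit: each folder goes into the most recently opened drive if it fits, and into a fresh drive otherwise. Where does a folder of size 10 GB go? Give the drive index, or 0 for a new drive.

Next-Fit only looks at drive 3, which has 13 GB free.
10 GB fits there.

3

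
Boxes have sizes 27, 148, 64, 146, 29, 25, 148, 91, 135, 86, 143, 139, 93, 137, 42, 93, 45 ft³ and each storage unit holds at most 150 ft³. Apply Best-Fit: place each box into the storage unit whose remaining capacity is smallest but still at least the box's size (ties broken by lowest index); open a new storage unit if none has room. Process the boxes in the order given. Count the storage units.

12

storage unit 1: place 27 ft³, 123 ft³ left
storage unit 2: place 148 ft³, 2 ft³ left
storage unit 1: place 64 ft³, 59 ft³ left
storage unit 3: place 146 ft³, 4 ft³ left
storage unit 1: place 29 ft³, 30 ft³ left
storage unit 1: place 25 ft³, 5 ft³ left
storage unit 4: place 148 ft³, 2 ft³ left
storage unit 5: place 91 ft³, 59 ft³ left
storage unit 6: place 135 ft³, 15 ft³ left
storage unit 7: place 86 ft³, 64 ft³ left
storage unit 8: place 143 ft³, 7 ft³ left
storage unit 9: place 139 ft³, 11 ft³ left
storage unit 10: place 93 ft³, 57 ft³ left
storage unit 11: place 137 ft³, 13 ft³ left
storage unit 10: place 42 ft³, 15 ft³ left
storage unit 12: place 93 ft³, 57 ft³ left
storage unit 12: place 45 ft³, 12 ft³ left
Final storage units: [27,64,29,25] [148] [146] [148] [91] [135] [86] [143] [139] [93,42] [137] [93,45].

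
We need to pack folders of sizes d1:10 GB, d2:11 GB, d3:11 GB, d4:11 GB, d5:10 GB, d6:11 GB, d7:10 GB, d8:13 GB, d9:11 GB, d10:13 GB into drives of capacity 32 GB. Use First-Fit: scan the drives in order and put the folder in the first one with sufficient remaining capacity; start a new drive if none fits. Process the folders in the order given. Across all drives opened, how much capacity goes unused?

17

drive 1: place d1 (10 GB), 22 GB left
drive 1: place d2 (11 GB), 11 GB left
drive 1: place d3 (11 GB), 0 GB left
drive 2: place d4 (11 GB), 21 GB left
drive 2: place d5 (10 GB), 11 GB left
drive 2: place d6 (11 GB), 0 GB left
drive 3: place d7 (10 GB), 22 GB left
drive 3: place d8 (13 GB), 9 GB left
drive 4: place d9 (11 GB), 21 GB left
drive 4: place d10 (13 GB), 8 GB left
4 drives × 32 GB = 128 GB; used 111 GB; unused 17 GB.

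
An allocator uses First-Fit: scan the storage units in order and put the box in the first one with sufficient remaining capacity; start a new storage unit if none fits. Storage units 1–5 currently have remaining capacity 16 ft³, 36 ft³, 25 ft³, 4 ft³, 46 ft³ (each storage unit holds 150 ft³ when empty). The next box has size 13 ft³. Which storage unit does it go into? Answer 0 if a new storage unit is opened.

Storage units with room: storage unit 1 (16 ft³), storage unit 2 (36 ft³), storage unit 3 (25 ft³), storage unit 5 (46 ft³).
The first with room is storage unit 1.

1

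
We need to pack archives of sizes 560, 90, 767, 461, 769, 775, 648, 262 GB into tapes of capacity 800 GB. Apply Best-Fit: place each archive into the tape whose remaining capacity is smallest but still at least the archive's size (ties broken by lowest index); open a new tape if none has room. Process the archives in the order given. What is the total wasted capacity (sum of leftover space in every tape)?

560 GB → tape 1 (remaining 240 GB)
90 GB → tape 1 (remaining 150 GB)
767 GB → tape 2 (remaining 33 GB)
461 GB → tape 3 (remaining 339 GB)
769 GB → tape 4 (remaining 31 GB)
775 GB → tape 5 (remaining 25 GB)
648 GB → tape 6 (remaining 152 GB)
262 GB → tape 3 (remaining 77 GB)
6 tapes × 800 GB = 4800 GB; used 4332 GB; unused 468 GB.

468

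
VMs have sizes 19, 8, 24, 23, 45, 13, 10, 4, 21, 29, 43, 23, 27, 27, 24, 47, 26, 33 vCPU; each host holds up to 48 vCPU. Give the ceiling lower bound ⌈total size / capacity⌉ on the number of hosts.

Total size = 19 + 8 + 24 + 23 + 45 + 13 + 10 + 4 + 21 + 29 + 43 + 23 + 27 + 27 + 24 + 47 + 26 + 33 = 446 vCPU.
⌈446 / 48⌉ = 10.

10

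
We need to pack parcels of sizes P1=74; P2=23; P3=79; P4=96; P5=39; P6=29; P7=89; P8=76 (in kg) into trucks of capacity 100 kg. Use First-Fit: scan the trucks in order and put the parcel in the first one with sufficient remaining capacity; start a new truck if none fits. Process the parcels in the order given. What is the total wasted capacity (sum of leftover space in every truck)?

95

Put P1 (74 kg) in truck 1; 26 kg remain.
Put P2 (23 kg) in truck 1; 3 kg remain.
Put P3 (79 kg) in truck 2; 21 kg remain.
Put P4 (96 kg) in truck 3; 4 kg remain.
Put P5 (39 kg) in truck 4; 61 kg remain.
Put P6 (29 kg) in truck 4; 32 kg remain.
Put P7 (89 kg) in truck 5; 11 kg remain.
Put P8 (76 kg) in truck 6; 24 kg remain.
6 trucks × 100 kg = 600 kg; used 505 kg; unused 95 kg.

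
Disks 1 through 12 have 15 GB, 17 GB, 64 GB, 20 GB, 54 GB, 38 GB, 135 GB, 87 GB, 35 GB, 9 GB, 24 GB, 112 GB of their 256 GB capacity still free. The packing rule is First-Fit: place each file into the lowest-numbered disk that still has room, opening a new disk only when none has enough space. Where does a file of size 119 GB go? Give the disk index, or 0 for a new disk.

7

Disks with room: disk 7 (135 GB).
The first with room is disk 7.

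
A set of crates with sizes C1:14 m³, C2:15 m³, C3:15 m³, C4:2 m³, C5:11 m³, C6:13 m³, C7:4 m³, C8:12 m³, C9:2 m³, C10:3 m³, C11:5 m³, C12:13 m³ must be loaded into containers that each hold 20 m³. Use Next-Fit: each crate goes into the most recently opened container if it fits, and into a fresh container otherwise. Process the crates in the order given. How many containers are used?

Put C1 (14 m³) in container 1; 6 m³ remain.
Put C2 (15 m³) in container 2; 5 m³ remain.
Put C3 (15 m³) in container 3; 5 m³ remain.
Put C4 (2 m³) in container 3; 3 m³ remain.
Put C5 (11 m³) in container 4; 9 m³ remain.
Put C6 (13 m³) in container 5; 7 m³ remain.
Put C7 (4 m³) in container 5; 3 m³ remain.
Put C8 (12 m³) in container 6; 8 m³ remain.
Put C9 (2 m³) in container 6; 6 m³ remain.
Put C10 (3 m³) in container 6; 3 m³ remain.
Put C11 (5 m³) in container 7; 15 m³ remain.
Put C12 (13 m³) in container 7; 2 m³ remain.

7 containers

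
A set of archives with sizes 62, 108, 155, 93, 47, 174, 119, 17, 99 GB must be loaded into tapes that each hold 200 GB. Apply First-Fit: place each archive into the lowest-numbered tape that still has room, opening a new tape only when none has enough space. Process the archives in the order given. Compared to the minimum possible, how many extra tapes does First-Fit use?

First-Fit: [62,108,17] [155] [93,47] [174] [119] [99] → 6 tapes.
Total size 874 GB; any packing needs at least ⌈874/200⌉ = 5 tapes.
An optimal packing achieves that bound: [174,17] [155] [119,62] [108,47] [99,93] → 5 tapes.
Excess: 6 − 5 = 1.

1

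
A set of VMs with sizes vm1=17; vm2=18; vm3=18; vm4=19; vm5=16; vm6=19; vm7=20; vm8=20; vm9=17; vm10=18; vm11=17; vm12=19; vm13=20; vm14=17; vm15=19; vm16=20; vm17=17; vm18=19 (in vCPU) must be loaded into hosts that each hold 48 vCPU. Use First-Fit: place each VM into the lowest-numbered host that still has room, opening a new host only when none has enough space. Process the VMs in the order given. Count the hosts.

host 1: place vm1 (17 vCPU), 31 vCPU left
host 1: place vm2 (18 vCPU), 13 vCPU left
host 2: place vm3 (18 vCPU), 30 vCPU left
host 2: place vm4 (19 vCPU), 11 vCPU left
host 3: place vm5 (16 vCPU), 32 vCPU left
host 3: place vm6 (19 vCPU), 13 vCPU left
host 4: place vm7 (20 vCPU), 28 vCPU left
host 4: place vm8 (20 vCPU), 8 vCPU left
host 5: place vm9 (17 vCPU), 31 vCPU left
host 5: place vm10 (18 vCPU), 13 vCPU left
host 6: place vm11 (17 vCPU), 31 vCPU left
host 6: place vm12 (19 vCPU), 12 vCPU left
host 7: place vm13 (20 vCPU), 28 vCPU left
host 7: place vm14 (17 vCPU), 11 vCPU left
host 8: place vm15 (19 vCPU), 29 vCPU left
host 8: place vm16 (20 vCPU), 9 vCPU left
host 9: place vm17 (17 vCPU), 31 vCPU left
host 9: place vm18 (19 vCPU), 12 vCPU left
Final hosts: [17,18] [18,19] [16,19] [20,20] [17,18] [17,19] [20,17] [19,20] [17,19].

9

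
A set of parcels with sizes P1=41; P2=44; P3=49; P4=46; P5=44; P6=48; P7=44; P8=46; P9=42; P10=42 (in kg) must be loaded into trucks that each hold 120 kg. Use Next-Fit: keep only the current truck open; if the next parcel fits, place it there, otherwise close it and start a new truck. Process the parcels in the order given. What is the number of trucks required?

truck 1: place P1 (41 kg), 79 kg left
truck 1: place P2 (44 kg), 35 kg left
truck 2: place P3 (49 kg), 71 kg left
truck 2: place P4 (46 kg), 25 kg left
truck 3: place P5 (44 kg), 76 kg left
truck 3: place P6 (48 kg), 28 kg left
truck 4: place P7 (44 kg), 76 kg left
truck 4: place P8 (46 kg), 30 kg left
truck 5: place P9 (42 kg), 78 kg left
truck 5: place P10 (42 kg), 36 kg left
Final trucks: [41,44] [49,46] [44,48] [44,46] [42,42].

5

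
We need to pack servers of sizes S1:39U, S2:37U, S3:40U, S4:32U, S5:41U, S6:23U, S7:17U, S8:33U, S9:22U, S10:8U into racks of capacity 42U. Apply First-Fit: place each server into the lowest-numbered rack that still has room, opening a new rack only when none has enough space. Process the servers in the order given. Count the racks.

8

rack 1: place S1 (39U), 3U left
rack 2: place S2 (37U), 5U left
rack 3: place S3 (40U), 2U left
rack 4: place S4 (32U), 10U left
rack 5: place S5 (41U), 1U left
rack 6: place S6 (23U), 19U left
rack 6: place S7 (17U), 2U left
rack 7: place S8 (33U), 9U left
rack 8: place S9 (22U), 20U left
rack 4: place S10 (8U), 2U left
Final racks: [39] [37] [40] [32,8] [41] [23,17] [33] [22].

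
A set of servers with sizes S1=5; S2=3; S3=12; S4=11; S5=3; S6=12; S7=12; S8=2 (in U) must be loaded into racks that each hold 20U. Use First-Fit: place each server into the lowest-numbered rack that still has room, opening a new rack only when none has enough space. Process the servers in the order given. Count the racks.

S1 (5U) → rack 1 (remaining 15U)
S2 (3U) → rack 1 (remaining 12U)
S3 (12U) → rack 1 (remaining 0U)
S4 (11U) → rack 2 (remaining 9U)
S5 (3U) → rack 2 (remaining 6U)
S6 (12U) → rack 3 (remaining 8U)
S7 (12U) → rack 4 (remaining 8U)
S8 (2U) → rack 2 (remaining 4U)
Final racks: [5,3,12] [11,3,2] [12] [12].

4 racks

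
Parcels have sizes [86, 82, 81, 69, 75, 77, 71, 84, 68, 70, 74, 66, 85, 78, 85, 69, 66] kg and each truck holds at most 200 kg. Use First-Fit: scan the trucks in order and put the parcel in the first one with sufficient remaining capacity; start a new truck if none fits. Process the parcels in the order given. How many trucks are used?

Put 86 kg in truck 1; 114 kg remain.
Put 82 kg in truck 1; 32 kg remain.
Put 81 kg in truck 2; 119 kg remain.
Put 69 kg in truck 2; 50 kg remain.
Put 75 kg in truck 3; 125 kg remain.
Put 77 kg in truck 3; 48 kg remain.
Put 71 kg in truck 4; 129 kg remain.
Put 84 kg in truck 4; 45 kg remain.
Put 68 kg in truck 5; 132 kg remain.
Put 70 kg in truck 5; 62 kg remain.
Put 74 kg in truck 6; 126 kg remain.
Put 66 kg in truck 6; 60 kg remain.
Put 85 kg in truck 7; 115 kg remain.
Put 78 kg in truck 7; 37 kg remain.
Put 85 kg in truck 8; 115 kg remain.
Put 69 kg in truck 8; 46 kg remain.
Put 66 kg in truck 9; 134 kg remain.

9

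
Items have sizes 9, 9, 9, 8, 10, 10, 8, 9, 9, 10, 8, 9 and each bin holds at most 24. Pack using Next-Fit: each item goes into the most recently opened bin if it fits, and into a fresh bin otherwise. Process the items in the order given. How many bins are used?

6 bins

Put 9 in bin 1; 15 remain.
Put 9 in bin 1; 6 remain.
Put 9 in bin 2; 15 remain.
Put 8 in bin 2; 7 remain.
Put 10 in bin 3; 14 remain.
Put 10 in bin 3; 4 remain.
Put 8 in bin 4; 16 remain.
Put 9 in bin 4; 7 remain.
Put 9 in bin 5; 15 remain.
Put 10 in bin 5; 5 remain.
Put 8 in bin 6; 16 remain.
Put 9 in bin 6; 7 remain.
Final bins: [9,9] [9,8] [10,10] [8,9] [9,10] [8,9].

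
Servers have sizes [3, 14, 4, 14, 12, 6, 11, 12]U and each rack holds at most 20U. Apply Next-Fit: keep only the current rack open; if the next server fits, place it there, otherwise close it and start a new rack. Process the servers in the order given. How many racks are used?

3U → rack 1 (remaining 17U)
14U → rack 1 (remaining 3U)
4U → rack 2 (remaining 16U)
14U → rack 2 (remaining 2U)
12U → rack 3 (remaining 8U)
6U → rack 3 (remaining 2U)
11U → rack 4 (remaining 9U)
12U → rack 5 (remaining 8U)
Final racks: [3,14] [4,14] [12,6] [11] [12].

5 racks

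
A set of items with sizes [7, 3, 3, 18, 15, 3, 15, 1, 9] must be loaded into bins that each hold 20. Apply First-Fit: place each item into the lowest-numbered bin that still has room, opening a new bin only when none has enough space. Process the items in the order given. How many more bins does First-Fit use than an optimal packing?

1

First-Fit: [7,3,3,3,1] [18] [15] [15] [9] → 5 bins.
Total size 74; any packing needs at least ⌈74/20⌉ = 4 bins.
An optimal packing achieves that bound: [18,1] [15,3] [15,3] [9,7,3] → 4 bins.
Excess: 5 − 4 = 1.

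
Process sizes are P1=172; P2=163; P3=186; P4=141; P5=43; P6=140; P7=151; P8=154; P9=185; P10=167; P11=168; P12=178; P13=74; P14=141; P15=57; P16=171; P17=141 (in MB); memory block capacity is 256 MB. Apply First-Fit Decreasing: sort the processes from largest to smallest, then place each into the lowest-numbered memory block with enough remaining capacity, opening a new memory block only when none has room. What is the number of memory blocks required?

Sorted descending: 186, 185, 178, 172, 171, 168, 167, 163, 154, 151, 141, 141, 141, 140, 74, 57, 43.
memory block 1: place 186 MB, 70 MB left
memory block 2: place 185 MB, 71 MB left
memory block 3: place 178 MB, 78 MB left
memory block 4: place 172 MB, 84 MB left
memory block 5: place 171 MB, 85 MB left
memory block 6: place 168 MB, 88 MB left
memory block 7: place 167 MB, 89 MB left
memory block 8: place 163 MB, 93 MB left
memory block 9: place 154 MB, 102 MB left
memory block 10: place 151 MB, 105 MB left
memory block 11: place 141 MB, 115 MB left
memory block 12: place 141 MB, 115 MB left
memory block 13: place 141 MB, 115 MB left
memory block 14: place 140 MB, 116 MB left
memory block 3: place 74 MB, 4 MB left
memory block 1: place 57 MB, 13 MB left
memory block 2: place 43 MB, 28 MB left
Final memory blocks: [186,57] [185,43] [178,74] [172] [171] [168] [167] [163] [154] [151] [141] [141] [141] [140].

14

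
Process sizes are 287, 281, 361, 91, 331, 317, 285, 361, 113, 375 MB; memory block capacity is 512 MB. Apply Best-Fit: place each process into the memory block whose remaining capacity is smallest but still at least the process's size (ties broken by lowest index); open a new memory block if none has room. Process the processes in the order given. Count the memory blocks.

memory block 1: place 287 MB, 225 MB left
memory block 2: place 281 MB, 231 MB left
memory block 3: place 361 MB, 151 MB left
memory block 3: place 91 MB, 60 MB left
memory block 4: place 331 MB, 181 MB left
memory block 5: place 317 MB, 195 MB left
memory block 6: place 285 MB, 227 MB left
memory block 7: place 361 MB, 151 MB left
memory block 7: place 113 MB, 38 MB left
memory block 8: place 375 MB, 137 MB left
Final memory blocks: [287] [281] [361,91] [331] [317] [285] [361,113] [375].

8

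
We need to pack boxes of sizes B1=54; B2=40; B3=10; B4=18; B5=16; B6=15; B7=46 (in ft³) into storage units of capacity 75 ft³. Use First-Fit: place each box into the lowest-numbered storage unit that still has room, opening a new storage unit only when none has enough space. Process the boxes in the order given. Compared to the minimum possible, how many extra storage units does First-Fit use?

First-Fit: [54,10] [40,18,16] [15,46] → 3 storage units.
Total size 199 ft³; any packing needs at least ⌈199/75⌉ = 3 storage units.
So 3 is already optimal.

0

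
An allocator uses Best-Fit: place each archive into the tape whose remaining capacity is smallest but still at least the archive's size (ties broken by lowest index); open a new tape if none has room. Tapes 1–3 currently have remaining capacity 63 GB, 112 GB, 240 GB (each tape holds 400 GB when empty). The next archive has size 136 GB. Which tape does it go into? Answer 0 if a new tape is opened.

Tapes with room: tape 3 (240 GB).
Tightest fit is tape 3 with 240 GB free.

3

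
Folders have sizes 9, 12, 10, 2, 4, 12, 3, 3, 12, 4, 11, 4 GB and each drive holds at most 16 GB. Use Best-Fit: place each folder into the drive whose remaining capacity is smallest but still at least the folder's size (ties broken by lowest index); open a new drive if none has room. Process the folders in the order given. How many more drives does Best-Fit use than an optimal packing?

0

Best-Fit: [9,3,4] [12,2] [10,4] [12,3] [12,4] [11] → 6 drives.
Total size 86 GB; any packing needs at least ⌈86/16⌉ = 6 drives.
So 6 is already optimal.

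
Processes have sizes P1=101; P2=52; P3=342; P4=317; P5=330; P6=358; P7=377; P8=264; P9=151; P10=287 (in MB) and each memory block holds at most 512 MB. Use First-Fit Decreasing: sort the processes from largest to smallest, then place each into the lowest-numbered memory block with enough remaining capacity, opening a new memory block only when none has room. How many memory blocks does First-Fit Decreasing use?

Sorted descending: 377, 358, 342, 330, 317, 287, 264, 151, 101, 52.
377 MB → memory block 1 (remaining 135 MB)
358 MB → memory block 2 (remaining 154 MB)
342 MB → memory block 3 (remaining 170 MB)
330 MB → memory block 4 (remaining 182 MB)
317 MB → memory block 5 (remaining 195 MB)
287 MB → memory block 6 (remaining 225 MB)
264 MB → memory block 7 (remaining 248 MB)
151 MB → memory block 2 (remaining 3 MB)
101 MB → memory block 1 (remaining 34 MB)
52 MB → memory block 3 (remaining 118 MB)

7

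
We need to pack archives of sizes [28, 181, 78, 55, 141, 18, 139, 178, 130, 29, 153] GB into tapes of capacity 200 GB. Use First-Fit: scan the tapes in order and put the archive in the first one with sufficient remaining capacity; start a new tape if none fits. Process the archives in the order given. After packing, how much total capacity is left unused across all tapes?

Put 28 GB in tape 1; 172 GB remain.
Put 181 GB in tape 2; 19 GB remain.
Put 78 GB in tape 1; 94 GB remain.
Put 55 GB in tape 1; 39 GB remain.
Put 141 GB in tape 3; 59 GB remain.
Put 18 GB in tape 1; 21 GB remain.
Put 139 GB in tape 4; 61 GB remain.
Put 178 GB in tape 5; 22 GB remain.
Put 130 GB in tape 6; 70 GB remain.
Put 29 GB in tape 3; 30 GB remain.
Put 153 GB in tape 7; 47 GB remain.
7 tapes × 200 GB = 1400 GB; used 1130 GB; unused 270 GB.

270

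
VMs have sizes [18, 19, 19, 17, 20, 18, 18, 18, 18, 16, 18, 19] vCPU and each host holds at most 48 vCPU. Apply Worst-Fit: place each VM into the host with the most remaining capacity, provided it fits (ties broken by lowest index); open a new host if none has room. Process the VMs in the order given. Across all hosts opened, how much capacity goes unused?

70

18 vCPU → host 1 (remaining 30 vCPU)
19 vCPU → host 1 (remaining 11 vCPU)
19 vCPU → host 2 (remaining 29 vCPU)
17 vCPU → host 2 (remaining 12 vCPU)
20 vCPU → host 3 (remaining 28 vCPU)
18 vCPU → host 3 (remaining 10 vCPU)
18 vCPU → host 4 (remaining 30 vCPU)
18 vCPU → host 4 (remaining 12 vCPU)
18 vCPU → host 5 (remaining 30 vCPU)
16 vCPU → host 5 (remaining 14 vCPU)
18 vCPU → host 6 (remaining 30 vCPU)
19 vCPU → host 6 (remaining 11 vCPU)
6 hosts × 48 vCPU = 288 vCPU; used 218 vCPU; unused 70 vCPU.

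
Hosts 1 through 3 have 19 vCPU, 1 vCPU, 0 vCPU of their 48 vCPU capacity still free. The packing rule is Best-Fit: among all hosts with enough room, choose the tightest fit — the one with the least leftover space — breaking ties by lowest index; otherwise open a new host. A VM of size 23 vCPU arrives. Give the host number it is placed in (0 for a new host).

No host has ≥ 23 vCPU free, so a new host is opened.

0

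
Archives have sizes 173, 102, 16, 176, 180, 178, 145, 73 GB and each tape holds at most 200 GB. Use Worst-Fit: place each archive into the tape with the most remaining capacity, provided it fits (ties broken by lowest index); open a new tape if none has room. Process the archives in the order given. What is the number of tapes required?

6

Put 173 GB in tape 1; 27 GB remain.
Put 102 GB in tape 2; 98 GB remain.
Put 16 GB in tape 2; 82 GB remain.
Put 176 GB in tape 3; 24 GB remain.
Put 180 GB in tape 4; 20 GB remain.
Put 178 GB in tape 5; 22 GB remain.
Put 145 GB in tape 6; 55 GB remain.
Put 73 GB in tape 2; 9 GB remain.
Final tapes: [173] [102,16,73] [176] [180] [178] [145].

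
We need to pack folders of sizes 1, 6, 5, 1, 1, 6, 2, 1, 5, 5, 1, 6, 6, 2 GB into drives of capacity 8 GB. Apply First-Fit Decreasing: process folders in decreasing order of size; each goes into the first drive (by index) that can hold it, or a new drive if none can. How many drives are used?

Sorted descending: 6, 6, 6, 6, 5, 5, 5, 2, 2, 1, 1, 1, 1, 1.
Put 6 GB in drive 1; 2 GB remain.
Put 6 GB in drive 2; 2 GB remain.
Put 6 GB in drive 3; 2 GB remain.
Put 6 GB in drive 4; 2 GB remain.
Put 5 GB in drive 5; 3 GB remain.
Put 5 GB in drive 6; 3 GB remain.
Put 5 GB in drive 7; 3 GB remain.
Put 2 GB in drive 1; 0 GB remain.
Put 2 GB in drive 2; 0 GB remain.
Put 1 GB in drive 3; 1 GB remain.
Put 1 GB in drive 3; 0 GB remain.
Put 1 GB in drive 4; 1 GB remain.
Put 1 GB in drive 4; 0 GB remain.
Put 1 GB in drive 5; 2 GB remain.
Final drives: [6,2] [6,2] [6,1,1] [6,1,1] [5,1] [5] [5].

7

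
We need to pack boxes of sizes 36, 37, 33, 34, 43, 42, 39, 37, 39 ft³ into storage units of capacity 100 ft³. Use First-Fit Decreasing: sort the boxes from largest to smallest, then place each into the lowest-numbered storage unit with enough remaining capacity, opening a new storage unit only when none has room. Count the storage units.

5

Sorted descending: 43, 42, 39, 39, 37, 37, 36, 34, 33.
Put 43 ft³ in storage unit 1; 57 ft³ remain.
Put 42 ft³ in storage unit 1; 15 ft³ remain.
Put 39 ft³ in storage unit 2; 61 ft³ remain.
Put 39 ft³ in storage unit 2; 22 ft³ remain.
Put 37 ft³ in storage unit 3; 63 ft³ remain.
Put 37 ft³ in storage unit 3; 26 ft³ remain.
Put 36 ft³ in storage unit 4; 64 ft³ remain.
Put 34 ft³ in storage unit 4; 30 ft³ remain.
Put 33 ft³ in storage unit 5; 67 ft³ remain.
Final storage units: [43,42] [39,39] [37,37] [36,34] [33].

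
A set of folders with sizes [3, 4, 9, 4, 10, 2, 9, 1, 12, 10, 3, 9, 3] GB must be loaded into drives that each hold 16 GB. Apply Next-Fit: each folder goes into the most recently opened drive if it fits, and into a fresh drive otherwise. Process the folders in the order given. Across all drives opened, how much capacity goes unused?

drive 1: place 3 GB, 13 GB left
drive 1: place 4 GB, 9 GB left
drive 1: place 9 GB, 0 GB left
drive 2: place 4 GB, 12 GB left
drive 2: place 10 GB, 2 GB left
drive 2: place 2 GB, 0 GB left
drive 3: place 9 GB, 7 GB left
drive 3: place 1 GB, 6 GB left
drive 4: place 12 GB, 4 GB left
drive 5: place 10 GB, 6 GB left
drive 5: place 3 GB, 3 GB left
drive 6: place 9 GB, 7 GB left
drive 6: place 3 GB, 4 GB left
6 drives × 16 GB = 96 GB; used 79 GB; unused 17 GB.

17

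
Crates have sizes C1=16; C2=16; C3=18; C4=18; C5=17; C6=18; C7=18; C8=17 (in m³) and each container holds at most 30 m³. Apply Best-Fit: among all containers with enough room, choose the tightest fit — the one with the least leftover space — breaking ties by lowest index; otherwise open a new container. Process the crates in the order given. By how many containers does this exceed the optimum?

0

Best-Fit: [16] [16] [18] [18] [17] [18] [18] [17] → 8 containers.
8 crates exceed 15 m³ (half the capacity), and no two of those can share a container, so at least 8 containers are needed.
So 8 is already optimal.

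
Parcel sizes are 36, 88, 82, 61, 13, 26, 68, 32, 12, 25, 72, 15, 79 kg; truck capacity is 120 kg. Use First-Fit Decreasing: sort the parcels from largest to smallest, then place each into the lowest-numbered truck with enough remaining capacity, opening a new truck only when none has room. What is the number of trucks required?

Sorted descending: 88, 82, 79, 72, 68, 61, 36, 32, 26, 25, 15, 13, 12.
truck 1: place 88 kg, 32 kg left
truck 2: place 82 kg, 38 kg left
truck 3: place 79 kg, 41 kg left
truck 4: place 72 kg, 48 kg left
truck 5: place 68 kg, 52 kg left
truck 6: place 61 kg, 59 kg left
truck 2: place 36 kg, 2 kg left
truck 1: place 32 kg, 0 kg left
truck 3: place 26 kg, 15 kg left
truck 4: place 25 kg, 23 kg left
truck 3: place 15 kg, 0 kg left
truck 4: place 13 kg, 10 kg left
truck 5: place 12 kg, 40 kg left
Final trucks: [88,32] [82,36] [79,26,15] [72,25,13] [68,12] [61].

6 trucks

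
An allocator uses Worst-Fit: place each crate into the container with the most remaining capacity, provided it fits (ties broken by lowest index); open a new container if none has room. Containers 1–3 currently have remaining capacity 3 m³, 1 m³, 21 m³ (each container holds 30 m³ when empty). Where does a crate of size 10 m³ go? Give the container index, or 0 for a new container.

Containers with room: container 3 (21 m³).
Most room is container 3 with 21 m³ free.

3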